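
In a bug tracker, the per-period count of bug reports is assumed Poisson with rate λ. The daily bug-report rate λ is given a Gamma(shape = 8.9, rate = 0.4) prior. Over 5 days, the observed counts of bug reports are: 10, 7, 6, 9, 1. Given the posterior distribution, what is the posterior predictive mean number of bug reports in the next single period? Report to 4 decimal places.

7.7593

With a Gamma(shape α, rate β) prior, the Poisson likelihood is conjugate: the posterior is Gamma(α + ΣXᵢ, β + n).
Sum of counts S = 33 over n = 5 days.
Posterior: Gamma(α+S, β+n) = Gamma(8.9+33, 0.4+5) = Gamma(41.9, 5.4).
The predictive distribution for one future period is NegBinom with mean α/β = 7.7593.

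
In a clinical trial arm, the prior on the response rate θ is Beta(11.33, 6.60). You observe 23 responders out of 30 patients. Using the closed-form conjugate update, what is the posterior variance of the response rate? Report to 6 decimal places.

The Beta prior is conjugate to a Binomial/Bernoulli likelihood; the update adds successes to α and failures to β.
Posterior: Beta(α+k, β+n−k) = Beta(11.33+23, 6.60+7) = Beta(34.33, 13.60).
Var = αβ/((α+β)²(α+β+1)) = 34.33·13.60/(47.93²·48.93) = 0.004154.

0.004154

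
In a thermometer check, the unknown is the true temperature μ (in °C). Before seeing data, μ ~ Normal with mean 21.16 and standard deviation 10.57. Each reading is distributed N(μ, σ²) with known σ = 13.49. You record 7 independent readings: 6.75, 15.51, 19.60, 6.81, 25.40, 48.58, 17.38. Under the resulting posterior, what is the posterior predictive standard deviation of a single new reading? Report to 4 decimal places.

For Normal data with known variance σ², a Normal(μ₀, σ₀²) prior on μ is conjugate. Posterior precision = 1/σ₀² + n/σ²; posterior mean is the precision-weighted average of μ₀ and x̄.
σ₀² = 10.57² = 111.7249, σ² = 13.49² = 181.9801; σ² + n·σ₀² = 181.9801 + 7·111.7249 = 964.0544.
Posterior precision = 1/σ₀² + n/σ² = 1/111.7249 + 7/181.9801 = (σ² + n·σ₀²)/(σ₀²σ²) = 964.0544/(111.7249·181.9801); posterior variance σₙ² = σ₀²σ²/(σ² + n·σ₀²) = 111.7249·181.9801/964.0544 = 21.089794.
Predictive variance for one new observation = σₙ² + σ² = 111.7249·181.9801/964.0544 + 181.9801 = σ²·(σ₀² + 964.0544)/964.0544 = 181.9801·1075.7793/964.0544 = 203.069894; SD = √(181.9801·1075.7793/964.0544) = 14.2503.

14.2503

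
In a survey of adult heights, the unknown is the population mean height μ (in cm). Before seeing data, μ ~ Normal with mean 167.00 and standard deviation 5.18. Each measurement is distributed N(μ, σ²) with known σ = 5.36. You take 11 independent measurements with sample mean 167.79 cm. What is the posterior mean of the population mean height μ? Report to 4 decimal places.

For Normal data with known variance σ², a Normal(μ₀, σ₀²) prior on μ is conjugate. Posterior precision = 1/σ₀² + n/σ²; posterior mean is the precision-weighted average of μ₀ and x̄.
n·x̄ = 11·167.79 = 1845.69.
σ₀² = 5.18² = 26.8324, σ² = 5.36² = 28.7296; σ² + n·σ₀² = 28.7296 + 11·26.8324 = 323.886.
Posterior mean = (μ₀/σ₀² + n·x̄/σ²)/(1/σ₀² + n/σ²) = (σ²·μ₀ + σ₀²·n·x̄)/(σ² + n·σ₀²) = (28.7296·167.00 + 26.8324·1845.69)/323.886 = 54322.135556/323.886 = 167.7199.

167.7199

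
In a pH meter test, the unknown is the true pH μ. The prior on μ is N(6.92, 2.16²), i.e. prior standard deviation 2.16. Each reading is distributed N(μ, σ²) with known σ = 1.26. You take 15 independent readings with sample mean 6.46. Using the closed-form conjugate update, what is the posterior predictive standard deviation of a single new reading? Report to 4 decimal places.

For Normal data with known variance σ², a Normal(μ₀, σ₀²) prior on μ is conjugate. Posterior precision = 1/σ₀² + n/σ²; posterior mean is the precision-weighted average of μ₀ and x̄.
σ₀² = 2.16² = 4.6656, σ² = 1.26² = 1.5876; σ² + n·σ₀² = 1.5876 + 15·4.6656 = 71.5716.
Posterior precision = 1/σ₀² + n/σ² = 1/4.6656 + 15/1.5876 = (σ² + n·σ₀²)/(σ₀²σ²) = 71.5716/(4.6656·1.5876); posterior variance σₙ² = σ₀²σ²/(σ² + n·σ₀²) = 4.6656·1.5876/71.5716 = 0.103492.
Predictive variance for one new observation = σₙ² + σ² = 4.6656·1.5876/71.5716 + 1.5876 = σ²·(σ₀² + 71.5716)/71.5716 = 1.5876·76.2372/71.5716 = 1.691092; SD = √(1.5876·76.2372/71.5716) = 1.3004.

1.3004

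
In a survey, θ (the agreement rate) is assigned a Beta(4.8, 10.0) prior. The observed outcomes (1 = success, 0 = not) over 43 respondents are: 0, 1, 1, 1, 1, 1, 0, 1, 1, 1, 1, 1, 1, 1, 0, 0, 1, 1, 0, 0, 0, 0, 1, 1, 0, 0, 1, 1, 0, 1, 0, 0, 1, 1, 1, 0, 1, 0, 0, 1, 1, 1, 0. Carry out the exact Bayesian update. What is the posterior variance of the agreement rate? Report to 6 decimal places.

0.004233

The Beta prior is conjugate to a Binomial/Bernoulli likelihood; the update adds successes to α and failures to β.
Posterior: Beta(α+k, β+n−k) = Beta(4.8+26, 10.0+17) = Beta(30.8, 27.0).
Var = αβ/((α+β)²(α+β+1)) = 30.8·27.0/(57.8²·58.8) = 0.004233.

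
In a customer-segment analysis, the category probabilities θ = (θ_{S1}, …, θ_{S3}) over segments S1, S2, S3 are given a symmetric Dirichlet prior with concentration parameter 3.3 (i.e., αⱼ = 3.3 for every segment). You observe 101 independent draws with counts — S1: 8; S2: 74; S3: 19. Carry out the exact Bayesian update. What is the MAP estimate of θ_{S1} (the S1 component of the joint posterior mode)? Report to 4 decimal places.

The Dirichlet prior is conjugate to the Multinomial likelihood: each posterior αⱼ = prior αⱼ + observed count nⱼ.
Posterior concentration: (11.3, 77.3, 22.3), total = 110.9.
Joint mode component: (α_{S1}−1)/(Σα−K) = 10.3/107.9 = 0.0955.

0.0955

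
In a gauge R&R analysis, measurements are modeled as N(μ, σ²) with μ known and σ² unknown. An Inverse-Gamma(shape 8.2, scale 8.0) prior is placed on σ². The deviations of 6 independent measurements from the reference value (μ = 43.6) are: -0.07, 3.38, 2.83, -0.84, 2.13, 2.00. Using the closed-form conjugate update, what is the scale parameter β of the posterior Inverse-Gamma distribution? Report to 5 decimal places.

22.34035

With known mean μ and an Inverse-Gamma(α, β) prior on σ², the Normal likelihood is conjugate: posterior is Inv-Gamma(α + n/2, β + Σ(xᵢ−μ)²/2).
Σ(xᵢ−μ)² = (-0.07)² + (3.38)² + (2.83)² + (-0.84)² + (2.13)² + (2.00)² = 28.6807.
Posterior: Inv-Gamma(8.2 + 6/2, 8.0 + 28.6807/2) = Inv-Gamma(11.20, 22.34035).
Posterior β = 22.34035.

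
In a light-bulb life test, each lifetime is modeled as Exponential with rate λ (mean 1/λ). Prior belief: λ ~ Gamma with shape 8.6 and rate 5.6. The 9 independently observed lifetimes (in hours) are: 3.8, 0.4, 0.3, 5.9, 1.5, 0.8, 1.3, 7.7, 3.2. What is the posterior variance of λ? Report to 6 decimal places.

0.018920

With a Gamma(shape α, rate β) prior on the exponential rate λ, the posterior after n observations with total T = Σxᵢ is Gamma(α+n, β+T).
Sum of observations T = 24.9 hours; n = 9.
Posterior: Gamma(8.6+9, 5.6+24.9) = Gamma(17.6, 30.5).
Var = α/β² = 0.018920.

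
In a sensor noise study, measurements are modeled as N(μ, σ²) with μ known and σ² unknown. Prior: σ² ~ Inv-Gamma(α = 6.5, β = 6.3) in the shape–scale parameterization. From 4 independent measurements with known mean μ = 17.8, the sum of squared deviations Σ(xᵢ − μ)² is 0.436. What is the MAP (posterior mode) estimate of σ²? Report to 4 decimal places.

With known mean μ and an Inverse-Gamma(α, β) prior on σ², the Normal likelihood is conjugate: posterior is Inv-Gamma(α + n/2, β + Σ(xᵢ−μ)²/2).
Posterior: Inv-Gamma(6.5 + 4/2, 6.3 + 0.436/2) = Inv-Gamma(8.50, 6.5180).
Mode = β/(α+1) = 6.5180/9.50 = 0.6861.

0.6861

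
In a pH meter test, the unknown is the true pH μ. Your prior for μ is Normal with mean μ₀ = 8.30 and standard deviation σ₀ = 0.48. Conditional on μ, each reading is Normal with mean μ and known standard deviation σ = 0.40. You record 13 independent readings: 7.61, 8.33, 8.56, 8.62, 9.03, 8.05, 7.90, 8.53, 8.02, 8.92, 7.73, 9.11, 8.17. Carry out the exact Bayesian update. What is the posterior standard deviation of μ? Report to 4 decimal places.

For Normal data with known variance σ², a Normal(μ₀, σ₀²) prior on μ is conjugate. Posterior precision = 1/σ₀² + n/σ²; posterior mean is the precision-weighted average of μ₀ and x̄.
σ₀² = 0.48² = 0.2304, σ² = 0.40² = 0.16; σ² + n·σ₀² = 0.16 + 13·0.2304 = 3.1552.
Posterior precision = 1/σ₀² + n/σ² = 1/0.2304 + 13/0.16 = (σ² + n·σ₀²)/(σ₀²σ²) = 3.1552/(0.2304·0.16); posterior variance σₙ² = σ₀²σ²/(σ² + n·σ₀²) = 0.2304·0.16/3.1552 = 0.011684.
Posterior SD = √σₙ² = √(0.2304·0.16/3.1552) = 0.1081.

0.1081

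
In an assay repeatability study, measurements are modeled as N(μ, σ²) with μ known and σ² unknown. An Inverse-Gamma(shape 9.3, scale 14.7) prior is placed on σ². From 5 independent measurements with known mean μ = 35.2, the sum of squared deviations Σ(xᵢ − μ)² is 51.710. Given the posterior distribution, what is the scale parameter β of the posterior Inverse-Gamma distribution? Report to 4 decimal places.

With known mean μ and an Inverse-Gamma(α, β) prior on σ², the Normal likelihood is conjugate: posterior is Inv-Gamma(α + n/2, β + Σ(xᵢ−μ)²/2).
Posterior: Inv-Gamma(9.3 + 5/2, 14.7 + 51.710/2) = Inv-Gamma(11.80, 40.5550).
Posterior β = 40.5550.

40.5550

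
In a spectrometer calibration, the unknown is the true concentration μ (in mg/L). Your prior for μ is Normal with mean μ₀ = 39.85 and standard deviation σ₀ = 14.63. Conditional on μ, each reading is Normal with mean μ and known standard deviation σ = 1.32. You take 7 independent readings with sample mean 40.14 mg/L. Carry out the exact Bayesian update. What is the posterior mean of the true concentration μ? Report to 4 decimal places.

For Normal data with known variance σ², a Normal(μ₀, σ₀²) prior on μ is conjugate. Posterior precision = 1/σ₀² + n/σ²; posterior mean is the precision-weighted average of μ₀ and x̄.
n·x̄ = 7·40.14 = 280.98.
σ₀² = 14.63² = 214.0369, σ² = 1.32² = 1.7424; σ² + n·σ₀² = 1.7424 + 7·214.0369 = 1500.0007.
Posterior mean = (μ₀/σ₀² + n·x̄/σ²)/(1/σ₀² + n/σ²) = (σ²·μ₀ + σ₀²·n·x̄)/(σ² + n·σ₀²) = (1.7424·39.85 + 214.0369·280.98)/1500.0007 = 60209.522802/1500.0007 = 40.1397.

40.1397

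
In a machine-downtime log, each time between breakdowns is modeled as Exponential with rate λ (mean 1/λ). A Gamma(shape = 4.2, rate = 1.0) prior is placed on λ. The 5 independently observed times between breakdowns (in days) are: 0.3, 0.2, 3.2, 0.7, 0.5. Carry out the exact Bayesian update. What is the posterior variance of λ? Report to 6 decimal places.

0.264292

With a Gamma(shape α, rate β) prior on the exponential rate λ, the posterior after n observations with total T = Σxᵢ is Gamma(α+n, β+T).
Sum of observations T = 4.9 days; n = 5.
Posterior: Gamma(4.2+5, 1.0+4.9) = Gamma(9.2, 5.9).
Var = α/β² = 0.264292.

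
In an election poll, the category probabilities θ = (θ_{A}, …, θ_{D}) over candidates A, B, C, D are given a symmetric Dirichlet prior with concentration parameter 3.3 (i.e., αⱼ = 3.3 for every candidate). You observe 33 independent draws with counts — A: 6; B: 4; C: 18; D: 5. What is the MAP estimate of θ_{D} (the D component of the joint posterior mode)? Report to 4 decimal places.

The Dirichlet prior is conjugate to the Multinomial likelihood: each posterior αⱼ = prior αⱼ + observed count nⱼ.
Posterior concentration: (9.3, 7.3, 21.3, 8.3), total = 46.2.
Joint mode component: (α_{D}−1)/(Σα−K) = 7.3/42.2 = 0.1730.

0.1730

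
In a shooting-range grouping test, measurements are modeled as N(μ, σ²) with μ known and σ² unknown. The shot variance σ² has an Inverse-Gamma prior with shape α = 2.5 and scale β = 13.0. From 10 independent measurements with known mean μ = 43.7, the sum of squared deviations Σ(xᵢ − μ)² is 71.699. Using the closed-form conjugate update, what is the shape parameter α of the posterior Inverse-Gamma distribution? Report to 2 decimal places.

With known mean μ and an Inverse-Gamma(α, β) prior on σ², the Normal likelihood is conjugate: posterior is Inv-Gamma(α + n/2, β + Σ(xᵢ−μ)²/2).
Posterior: Inv-Gamma(2.5 + 10/2, 13.0 + 71.699/2) = Inv-Gamma(7.50, 48.8495).
Posterior α = 7.50.

7.50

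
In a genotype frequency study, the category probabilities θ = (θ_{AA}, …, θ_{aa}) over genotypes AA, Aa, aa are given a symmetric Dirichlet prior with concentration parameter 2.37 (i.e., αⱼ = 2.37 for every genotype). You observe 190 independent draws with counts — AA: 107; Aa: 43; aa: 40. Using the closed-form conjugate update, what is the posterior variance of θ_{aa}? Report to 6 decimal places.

0.000852

The Dirichlet prior is conjugate to the Multinomial likelihood: each posterior αⱼ = prior αⱼ + observed count nⱼ.
Posterior concentration: (109.37, 45.37, 42.37), total = 197.11.
Var[θ_j] = α_j(Σα−α_j)/((Σα)²(Σα+1)) = 42.37·154.74/(197.11²·198.11) = 0.000852.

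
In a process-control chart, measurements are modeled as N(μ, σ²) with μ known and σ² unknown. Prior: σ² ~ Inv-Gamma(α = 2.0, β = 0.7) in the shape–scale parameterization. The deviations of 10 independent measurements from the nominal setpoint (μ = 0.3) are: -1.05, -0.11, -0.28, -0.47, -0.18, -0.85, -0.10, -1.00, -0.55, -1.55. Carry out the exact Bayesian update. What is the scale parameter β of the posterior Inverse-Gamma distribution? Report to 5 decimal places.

With known mean μ and an Inverse-Gamma(α, β) prior on σ², the Normal likelihood is conjugate: posterior is Inv-Gamma(α + n/2, β + Σ(xᵢ−μ)²/2).
Σ(xᵢ−μ)² = (-1.05)² + (-0.11)² + (-0.28)² + (-0.47)² + (-0.18)² + (-0.85)² + (-0.10)² + (-1.00)² + (-0.55)² + (-1.55)² = 5.8838.
Posterior: Inv-Gamma(2.0 + 10/2, 0.7 + 5.8838/2) = Inv-Gamma(7.00, 3.64190).
Posterior β = 3.64190.

3.64190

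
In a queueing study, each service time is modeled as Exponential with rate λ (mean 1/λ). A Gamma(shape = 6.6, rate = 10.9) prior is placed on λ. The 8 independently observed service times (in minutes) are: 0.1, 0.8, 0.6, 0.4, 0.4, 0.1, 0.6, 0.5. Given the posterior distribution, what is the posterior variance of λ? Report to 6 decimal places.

0.070409

With a Gamma(shape α, rate β) prior on the exponential rate λ, the posterior after n observations with total T = Σxᵢ is Gamma(α+n, β+T).
Sum of observations T = 3.5 minutes; n = 8.
Posterior: Gamma(6.6+8, 10.9+3.5) = Gamma(14.6, 14.4).
Var = α/β² = 0.070409.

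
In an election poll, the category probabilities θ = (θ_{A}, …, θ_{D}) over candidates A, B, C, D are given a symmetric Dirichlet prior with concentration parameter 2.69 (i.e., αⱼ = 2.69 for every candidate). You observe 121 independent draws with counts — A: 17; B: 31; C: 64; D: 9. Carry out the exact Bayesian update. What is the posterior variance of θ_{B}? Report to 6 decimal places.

0.001434

The Dirichlet prior is conjugate to the Multinomial likelihood: each posterior αⱼ = prior αⱼ + observed count nⱼ.
Posterior concentration: (19.69, 33.69, 66.69, 11.69), total = 131.76.
Var[θ_j] = α_j(Σα−α_j)/((Σα)²(Σα+1)) = 33.69·98.07/(131.76²·132.76) = 0.001434.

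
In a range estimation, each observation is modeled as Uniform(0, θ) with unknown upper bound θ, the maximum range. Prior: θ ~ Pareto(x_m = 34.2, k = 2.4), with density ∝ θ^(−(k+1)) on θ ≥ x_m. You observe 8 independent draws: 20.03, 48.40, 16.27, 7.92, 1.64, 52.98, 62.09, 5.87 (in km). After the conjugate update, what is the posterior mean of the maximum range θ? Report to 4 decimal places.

68.6953

A Pareto(scale x_m, shape k) prior on the upper bound θ of Uniform(0, θ) is conjugate: posterior is Pareto(max(x_m, max xᵢ), k + n).
Sample maximum = 62.09; prior scale x_m = 34.2 → posterior scale = max = 62.09.
Posterior shape = 2.4 + 8 = 10.4.
E[θ|data] = k·x_m/(k−1) = 10.4·62.09/9.4 = 68.6953.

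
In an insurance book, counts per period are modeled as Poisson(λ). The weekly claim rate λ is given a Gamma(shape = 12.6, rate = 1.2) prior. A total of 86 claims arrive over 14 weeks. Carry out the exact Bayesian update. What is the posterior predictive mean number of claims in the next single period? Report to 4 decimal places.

6.4868

With a Gamma(shape α, rate β) prior, the Poisson likelihood is conjugate: the posterior is Gamma(α + ΣXᵢ, β + n).
Posterior: Gamma(α+S, β+n) = Gamma(12.6+86, 1.2+14) = Gamma(98.6, 15.2).
The predictive distribution for one future period is NegBinom with mean α/β = 6.4868.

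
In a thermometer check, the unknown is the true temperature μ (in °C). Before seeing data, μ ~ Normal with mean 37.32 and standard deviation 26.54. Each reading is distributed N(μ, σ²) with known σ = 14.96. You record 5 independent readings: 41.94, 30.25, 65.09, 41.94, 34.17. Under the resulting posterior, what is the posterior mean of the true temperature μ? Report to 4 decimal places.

For Normal data with known variance σ², a Normal(μ₀, σ₀²) prior on μ is conjugate. Posterior precision = 1/σ₀² + n/σ²; posterior mean is the precision-weighted average of μ₀ and x̄.
Σxᵢ = 41.94 + 30.25 + 65.09 + 41.94 + 34.17 = 213.39, so n·x̄ = 213.39.
σ₀² = 26.54² = 704.3716, σ² = 14.96² = 223.8016; σ² + n·σ₀² = 223.8016 + 5·704.3716 = 3745.6596.
Posterior mean = (μ₀/σ₀² + n·x̄/σ²)/(1/σ₀² + n/σ²) = (σ²·μ₀ + σ₀²·n·x̄)/(σ² + n·σ₀²) = (223.8016·37.32 + 704.3716·213.39)/3745.6596 = 158658.131436/3745.6596 = 42.3579.

42.3579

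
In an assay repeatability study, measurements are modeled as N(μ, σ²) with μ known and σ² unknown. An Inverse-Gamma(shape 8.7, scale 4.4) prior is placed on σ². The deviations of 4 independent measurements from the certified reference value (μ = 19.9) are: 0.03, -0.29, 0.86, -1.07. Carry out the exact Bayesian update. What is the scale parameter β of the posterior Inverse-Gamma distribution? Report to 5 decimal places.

5.38475

With known mean μ and an Inverse-Gamma(α, β) prior on σ², the Normal likelihood is conjugate: posterior is Inv-Gamma(α + n/2, β + Σ(xᵢ−μ)²/2).
Σ(xᵢ−μ)² = (0.03)² + (-0.29)² + (0.86)² + (-1.07)² = 1.9695.
Posterior: Inv-Gamma(8.7 + 4/2, 4.4 + 1.9695/2) = Inv-Gamma(10.70, 5.38475).
Posterior β = 5.38475.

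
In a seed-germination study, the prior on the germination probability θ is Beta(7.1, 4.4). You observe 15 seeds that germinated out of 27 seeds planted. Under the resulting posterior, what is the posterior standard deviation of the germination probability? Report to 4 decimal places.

0.0787

The Beta prior is conjugate to a Binomial/Bernoulli likelihood; the update adds successes to α and failures to β.
Posterior: Beta(α+k, β+n−k) = Beta(7.1+15, 4.4+12) = Beta(22.1, 16.4).
Var = αβ/((α+β)²(α+β+1)) = 22.1·16.4/(38.5²·39.5) = 0.00619038; SD = √0.00619038 = 0.0787.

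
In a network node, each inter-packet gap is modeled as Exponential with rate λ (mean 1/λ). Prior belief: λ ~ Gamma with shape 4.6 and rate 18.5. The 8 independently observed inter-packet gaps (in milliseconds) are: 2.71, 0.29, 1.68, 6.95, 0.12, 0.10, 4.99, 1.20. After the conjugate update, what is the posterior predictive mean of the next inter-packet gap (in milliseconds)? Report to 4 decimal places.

With a Gamma(shape α, rate β) prior on the exponential rate λ, the posterior after n observations with total T = Σxᵢ is Gamma(α+n, β+T).
Sum of observations T = 18.04 milliseconds; n = 8.
Posterior: Gamma(4.6+8, 18.5+18.04) = Gamma(12.6, 36.54).
The predictive distribution for the next observation is Lomax; its mean is β/(α−1) = 36.54/11.6 = 3.1500.

3.1500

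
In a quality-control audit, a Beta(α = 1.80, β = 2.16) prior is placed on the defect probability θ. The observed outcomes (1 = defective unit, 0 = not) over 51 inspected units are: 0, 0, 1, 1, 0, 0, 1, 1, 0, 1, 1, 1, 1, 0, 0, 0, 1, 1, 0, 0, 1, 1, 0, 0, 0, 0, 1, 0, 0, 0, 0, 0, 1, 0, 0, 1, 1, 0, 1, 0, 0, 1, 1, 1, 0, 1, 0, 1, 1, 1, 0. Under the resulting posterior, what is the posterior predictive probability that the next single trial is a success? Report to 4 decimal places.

The Beta prior is conjugate to a Binomial/Bernoulli likelihood; the update adds successes to α and failures to β.
Posterior: Beta(α+k, β+n−k) = Beta(1.80+24, 2.16+27) = Beta(25.80, 29.16).
For a single future Bernoulli trial, P(success | data) = α/(α+β) = 0.4694.

0.4694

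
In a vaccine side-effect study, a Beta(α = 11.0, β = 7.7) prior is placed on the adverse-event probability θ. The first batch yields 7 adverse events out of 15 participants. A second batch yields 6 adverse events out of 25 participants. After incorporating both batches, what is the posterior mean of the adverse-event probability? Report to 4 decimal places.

The Beta prior is conjugate to a Binomial/Bernoulli likelihood; the update adds successes to α and failures to β.
After batch 1: Beta(11.0+7, 7.7+8) = Beta(18.0, 15.7).
After batch 2: Beta(18.0+6, 15.7+19) = Beta(24.0, 34.7).
Posterior mean = α/(α+β) = 24.0/58.7 = 0.4089.

0.4089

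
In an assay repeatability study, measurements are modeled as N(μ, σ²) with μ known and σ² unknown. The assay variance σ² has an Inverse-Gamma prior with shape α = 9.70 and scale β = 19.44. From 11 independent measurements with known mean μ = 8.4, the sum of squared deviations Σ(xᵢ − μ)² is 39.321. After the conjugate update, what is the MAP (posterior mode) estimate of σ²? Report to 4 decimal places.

2.4136

With known mean μ and an Inverse-Gamma(α, β) prior on σ², the Normal likelihood is conjugate: posterior is Inv-Gamma(α + n/2, β + Σ(xᵢ−μ)²/2).
Posterior: Inv-Gamma(9.70 + 11/2, 19.44 + 39.321/2) = Inv-Gamma(15.20, 39.1005).
Mode = β/(α+1) = 39.1005/16.20 = 2.4136.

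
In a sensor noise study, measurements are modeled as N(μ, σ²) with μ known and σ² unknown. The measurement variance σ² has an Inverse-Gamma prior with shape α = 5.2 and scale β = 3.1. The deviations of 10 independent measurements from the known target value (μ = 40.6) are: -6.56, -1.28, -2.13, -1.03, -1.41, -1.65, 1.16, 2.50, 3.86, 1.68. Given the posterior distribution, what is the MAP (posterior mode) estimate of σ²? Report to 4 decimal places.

3.8615

With known mean μ and an Inverse-Gamma(α, β) prior on σ², the Normal likelihood is conjugate: posterior is Inv-Gamma(α + n/2, β + Σ(xᵢ−μ)²/2).
Σ(xᵢ−μ)² = (-6.56)² + (-1.28)² + (-2.13)² + (-1.03)² + (-1.41)² + (-1.65)² + (1.16)² + (2.50)² + (3.86)² + (1.68)² = 80.2980.
Posterior: Inv-Gamma(5.2 + 10/2, 3.1 + 80.2980/2) = Inv-Gamma(10.20, 43.24900).
Mode = β/(α+1) = 43.24900/11.20 = 3.8615.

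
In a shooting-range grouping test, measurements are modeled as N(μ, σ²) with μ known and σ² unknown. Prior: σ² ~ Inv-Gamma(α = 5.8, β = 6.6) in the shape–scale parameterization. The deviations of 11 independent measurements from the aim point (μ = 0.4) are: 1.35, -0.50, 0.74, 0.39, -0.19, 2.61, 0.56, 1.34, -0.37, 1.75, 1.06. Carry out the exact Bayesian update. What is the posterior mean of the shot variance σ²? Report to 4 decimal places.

1.4200

With known mean μ and an Inverse-Gamma(α, β) prior on σ², the Normal likelihood is conjugate: posterior is Inv-Gamma(α + n/2, β + Σ(xᵢ−μ)²/2).
Σ(xᵢ−μ)² = (1.35)² + (-0.50)² + (0.74)² + (0.39)² + (-0.19)² + (2.61)² + (0.56)² + (1.34)² + (-0.37)² + (1.75)² + (1.06)² = 16.0526.
Posterior: Inv-Gamma(5.8 + 11/2, 6.6 + 16.0526/2) = Inv-Gamma(11.30, 14.62630).
E[σ²|data] = β/(α−1) = 14.62630/10.30 = 1.4200.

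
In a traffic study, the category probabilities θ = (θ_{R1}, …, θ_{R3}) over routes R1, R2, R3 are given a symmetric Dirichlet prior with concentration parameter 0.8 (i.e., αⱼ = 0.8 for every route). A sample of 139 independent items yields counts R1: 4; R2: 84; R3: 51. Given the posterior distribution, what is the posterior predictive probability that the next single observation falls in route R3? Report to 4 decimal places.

0.3663

The Dirichlet prior is conjugate to the Multinomial likelihood: each posterior αⱼ = prior αⱼ + observed count nⱼ.
Posterior concentration: (4.8, 84.8, 51.8), total = 141.4.
P(next = R3 | data) = α_{R3}/Σα = 0.3663.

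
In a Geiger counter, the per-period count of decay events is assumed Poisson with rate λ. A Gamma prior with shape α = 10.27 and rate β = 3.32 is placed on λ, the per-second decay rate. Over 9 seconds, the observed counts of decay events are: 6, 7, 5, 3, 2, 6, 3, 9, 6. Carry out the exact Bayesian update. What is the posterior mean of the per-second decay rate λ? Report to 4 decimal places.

4.6485

With a Gamma(shape α, rate β) prior, the Poisson likelihood is conjugate: the posterior is Gamma(α + ΣXᵢ, β + n).
Sum of counts S = 47 over n = 9 seconds.
Posterior: Gamma(α+S, β+n) = Gamma(10.27+47, 3.32+9) = Gamma(57.27, 12.32).
Posterior mean = α/β = 57.27/12.32 = 4.6485.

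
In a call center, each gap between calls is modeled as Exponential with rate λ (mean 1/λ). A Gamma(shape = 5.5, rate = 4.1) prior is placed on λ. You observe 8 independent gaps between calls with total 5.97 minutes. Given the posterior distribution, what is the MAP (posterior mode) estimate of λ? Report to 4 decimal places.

1.2413

With a Gamma(shape α, rate β) prior on the exponential rate λ, the posterior after n observations with total T = Σxᵢ is Gamma(α+n, β+T).
Posterior: Gamma(5.5+8, 4.1+5.97) = Gamma(13.5, 10.07).
Mode = (α−1)/β = 1.2413.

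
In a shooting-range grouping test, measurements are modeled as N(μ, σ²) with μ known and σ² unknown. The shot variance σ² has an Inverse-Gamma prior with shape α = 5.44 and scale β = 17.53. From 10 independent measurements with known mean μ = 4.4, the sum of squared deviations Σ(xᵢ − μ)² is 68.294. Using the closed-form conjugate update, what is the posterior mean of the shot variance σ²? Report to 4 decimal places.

With known mean μ and an Inverse-Gamma(α, β) prior on σ², the Normal likelihood is conjugate: posterior is Inv-Gamma(α + n/2, β + Σ(xᵢ−μ)²/2).
Posterior: Inv-Gamma(5.44 + 10/2, 17.53 + 68.294/2) = Inv-Gamma(10.44, 51.6770).
E[σ²|data] = β/(α−1) = 51.6770/9.44 = 5.4743.

5.4743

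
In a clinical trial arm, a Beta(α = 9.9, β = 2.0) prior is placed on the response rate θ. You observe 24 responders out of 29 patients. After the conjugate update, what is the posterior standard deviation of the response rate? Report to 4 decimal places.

0.0582

The Beta prior is conjugate to a Binomial/Bernoulli likelihood; the update adds successes to α and failures to β.
Posterior: Beta(α+k, β+n−k) = Beta(9.9+24, 2.0+5) = Beta(33.9, 7.0).
Var = αβ/((α+β)²(α+β+1)) = 33.9·7.0/(40.9²·41.9) = 0.00338561; SD = √0.00338561 = 0.0582.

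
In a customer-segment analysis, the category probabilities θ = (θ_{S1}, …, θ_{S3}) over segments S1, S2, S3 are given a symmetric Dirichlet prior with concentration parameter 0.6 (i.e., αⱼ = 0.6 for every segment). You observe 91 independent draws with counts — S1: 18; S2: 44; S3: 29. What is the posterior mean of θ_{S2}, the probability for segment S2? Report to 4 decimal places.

The Dirichlet prior is conjugate to the Multinomial likelihood: each posterior αⱼ = prior αⱼ + observed count nⱼ.
Posterior concentration: (18.6, 44.6, 29.6), total = 92.8.
E[θ_{S2}|data] = α_{S2}/Σα = 44.6/92.8 = 0.4806.

0.4806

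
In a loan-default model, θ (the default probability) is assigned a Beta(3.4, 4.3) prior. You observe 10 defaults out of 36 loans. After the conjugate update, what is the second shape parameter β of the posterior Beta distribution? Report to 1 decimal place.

The Beta prior is conjugate to a Binomial/Bernoulli likelihood; the update adds successes to α and failures to β.
Posterior: Beta(α+k, β+n−k) = Beta(3.4+10, 4.3+26) = Beta(13.4, 30.3).
Posterior β = 30.3.

30.3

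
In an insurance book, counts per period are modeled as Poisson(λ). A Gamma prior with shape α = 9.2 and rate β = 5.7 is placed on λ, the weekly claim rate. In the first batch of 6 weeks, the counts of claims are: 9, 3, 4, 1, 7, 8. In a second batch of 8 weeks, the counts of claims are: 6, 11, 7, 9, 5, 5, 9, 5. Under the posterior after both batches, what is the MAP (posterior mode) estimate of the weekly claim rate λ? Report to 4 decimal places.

With a Gamma(shape α, rate β) prior, the Poisson likelihood is conjugate: the posterior is Gamma(α + ΣXᵢ, β + n).
Batch 1: sum of counts S = 32 over n = 6 weeks.
After batch 1: Gamma(α+S, β+n) = Gamma(9.2+32, 5.7+6) = Gamma(41.2, 11.7).
Batch 2: sum of counts S = 57 over n = 8 weeks.
After batch 2: Gamma(α+S, β+n) = Gamma(41.2+57, 11.7+8) = Gamma(98.2, 19.7).
Mode of Gamma(α,β) for α≥1 is (α−1)/β = 97.2/19.7 = 4.9340.

4.9340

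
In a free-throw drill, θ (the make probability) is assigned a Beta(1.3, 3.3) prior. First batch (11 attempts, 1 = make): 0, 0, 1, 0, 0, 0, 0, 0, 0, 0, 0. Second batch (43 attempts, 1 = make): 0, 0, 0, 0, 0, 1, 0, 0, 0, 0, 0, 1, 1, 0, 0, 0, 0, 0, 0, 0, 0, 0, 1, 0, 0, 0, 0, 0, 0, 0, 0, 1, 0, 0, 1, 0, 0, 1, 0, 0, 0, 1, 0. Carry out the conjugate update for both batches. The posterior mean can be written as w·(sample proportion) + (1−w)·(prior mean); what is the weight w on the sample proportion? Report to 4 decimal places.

The Beta prior is conjugate to a Binomial/Bernoulli likelihood; the update adds successes to α and failures to β.
Total number of attempts: n = 11 + 43 = 54.
Posterior mean = (α₀+k)/(α₀+β₀+n) = [n/(α₀+β₀+n)]·(k/n) + [(α₀+β₀)/(α₀+β₀+n)]·α₀/(α₀+β₀), so only n and the prior enter the weight.
The weight on the data is w = n/(α₀+β₀+n) = 54/(1.3+3.3+54) = 54/58.6 = 0.9215.

0.9215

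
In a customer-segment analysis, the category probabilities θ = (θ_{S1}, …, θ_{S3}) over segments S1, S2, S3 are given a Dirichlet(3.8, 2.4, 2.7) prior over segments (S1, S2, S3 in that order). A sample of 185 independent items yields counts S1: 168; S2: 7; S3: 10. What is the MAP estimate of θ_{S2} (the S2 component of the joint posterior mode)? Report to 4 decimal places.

0.0440

The Dirichlet prior is conjugate to the Multinomial likelihood: each posterior αⱼ = prior αⱼ + observed count nⱼ.
Posterior concentration: (171.8, 9.4, 12.7), total = 193.9.
Joint mode component: (α_{S2}−1)/(Σα−K) = 8.4/190.9 = 0.0440.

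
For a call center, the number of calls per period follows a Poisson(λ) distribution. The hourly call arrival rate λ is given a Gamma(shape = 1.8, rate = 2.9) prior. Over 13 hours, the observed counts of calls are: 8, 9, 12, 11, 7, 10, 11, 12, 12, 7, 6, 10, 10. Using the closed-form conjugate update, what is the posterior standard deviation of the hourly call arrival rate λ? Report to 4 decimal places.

0.7082

With a Gamma(shape α, rate β) prior, the Poisson likelihood is conjugate: the posterior is Gamma(α + ΣXᵢ, β + n).
Sum of counts S = 125 over n = 13 hours.
Posterior: Gamma(α+S, β+n) = Gamma(1.8+125, 2.9+13) = Gamma(126.8, 15.9).
SD = √α/β = √126.8/15.9 = 0.7082.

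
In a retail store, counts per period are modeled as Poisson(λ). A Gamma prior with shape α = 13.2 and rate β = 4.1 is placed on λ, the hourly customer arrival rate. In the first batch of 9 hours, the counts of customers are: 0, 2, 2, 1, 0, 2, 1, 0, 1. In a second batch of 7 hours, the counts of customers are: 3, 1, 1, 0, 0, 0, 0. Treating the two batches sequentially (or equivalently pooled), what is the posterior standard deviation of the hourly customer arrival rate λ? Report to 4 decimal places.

0.2595

With a Gamma(shape α, rate β) prior, the Poisson likelihood is conjugate: the posterior is Gamma(α + ΣXᵢ, β + n).
Batch 1: sum of counts S = 9 over n = 9 hours.
After batch 1: Gamma(α+S, β+n) = Gamma(13.2+9, 4.1+9) = Gamma(22.2, 13.1).
Batch 2: sum of counts S = 5 over n = 7 hours.
After batch 2: Gamma(α+S, β+n) = Gamma(22.2+5, 13.1+7) = Gamma(27.2, 20.1).
SD = √α/β = √27.2/20.1 = 0.2595.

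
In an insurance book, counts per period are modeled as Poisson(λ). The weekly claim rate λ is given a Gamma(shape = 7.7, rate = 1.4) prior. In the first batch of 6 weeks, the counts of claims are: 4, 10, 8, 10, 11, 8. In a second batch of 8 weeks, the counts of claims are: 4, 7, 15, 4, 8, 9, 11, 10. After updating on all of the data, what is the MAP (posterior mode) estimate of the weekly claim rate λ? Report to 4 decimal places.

8.1623

With a Gamma(shape α, rate β) prior, the Poisson likelihood is conjugate: the posterior is Gamma(α + ΣXᵢ, β + n).
Batch 1: sum of counts S = 51 over n = 6 weeks.
After batch 1: Gamma(α+S, β+n) = Gamma(7.7+51, 1.4+6) = Gamma(58.7, 7.4).
Batch 2: sum of counts S = 68 over n = 8 weeks.
After batch 2: Gamma(α+S, β+n) = Gamma(58.7+68, 7.4+8) = Gamma(126.7, 15.4).
Mode of Gamma(α,β) for α≥1 is (α−1)/β = 125.7/15.4 = 8.1623.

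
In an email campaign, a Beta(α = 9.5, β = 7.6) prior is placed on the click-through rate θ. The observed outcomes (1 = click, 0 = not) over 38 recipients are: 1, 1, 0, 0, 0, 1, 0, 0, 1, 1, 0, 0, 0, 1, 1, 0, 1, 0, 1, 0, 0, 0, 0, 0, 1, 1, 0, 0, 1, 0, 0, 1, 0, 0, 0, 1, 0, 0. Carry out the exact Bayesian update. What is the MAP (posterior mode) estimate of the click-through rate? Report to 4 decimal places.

0.4237

The Beta prior is conjugate to a Binomial/Bernoulli likelihood; the update adds successes to α and failures to β.
Posterior: Beta(α+k, β+n−k) = Beta(9.5+14, 7.6+24) = Beta(23.5, 31.6).
Mode of Beta(a,b) for a,b>1 is (a−1)/(a+b−2) = 22.5/53.1 = 0.4237.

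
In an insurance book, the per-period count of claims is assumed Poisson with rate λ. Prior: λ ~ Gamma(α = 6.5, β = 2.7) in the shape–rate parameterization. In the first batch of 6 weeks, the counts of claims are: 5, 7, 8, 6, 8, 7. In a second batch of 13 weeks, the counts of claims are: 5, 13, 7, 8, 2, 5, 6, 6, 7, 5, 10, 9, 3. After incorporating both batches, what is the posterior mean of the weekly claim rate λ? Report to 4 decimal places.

6.1521

With a Gamma(shape α, rate β) prior, the Poisson likelihood is conjugate: the posterior is Gamma(α + ΣXᵢ, β + n).
Batch 1: sum of counts S = 41 over n = 6 weeks.
After batch 1: Gamma(α+S, β+n) = Gamma(6.5+41, 2.7+6) = Gamma(47.5, 8.7).
Batch 2: sum of counts S = 86 over n = 13 weeks.
After batch 2: Gamma(α+S, β+n) = Gamma(47.5+86, 8.7+13) = Gamma(133.5, 21.7).
Posterior mean = α/β = 133.5/21.7 = 6.1521.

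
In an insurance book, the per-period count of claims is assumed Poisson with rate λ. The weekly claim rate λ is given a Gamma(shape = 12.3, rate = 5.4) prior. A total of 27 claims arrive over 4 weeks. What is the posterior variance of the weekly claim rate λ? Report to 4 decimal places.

0.4448

With a Gamma(shape α, rate β) prior, the Poisson likelihood is conjugate: the posterior is Gamma(α + ΣXᵢ, β + n).
Posterior: Gamma(α+S, β+n) = Gamma(12.3+27, 5.4+4) = Gamma(39.3, 9.4).
Var = α/β² = 39.3/9.4² = 0.4448.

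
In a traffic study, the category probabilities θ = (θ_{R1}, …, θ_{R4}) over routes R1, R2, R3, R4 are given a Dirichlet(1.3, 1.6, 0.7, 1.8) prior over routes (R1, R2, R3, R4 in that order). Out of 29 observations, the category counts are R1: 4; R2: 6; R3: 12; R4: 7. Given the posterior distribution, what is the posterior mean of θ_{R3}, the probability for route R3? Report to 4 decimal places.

0.3692

The Dirichlet prior is conjugate to the Multinomial likelihood: each posterior αⱼ = prior αⱼ + observed count nⱼ.
Posterior concentration: (5.3, 7.6, 12.7, 8.8), total = 34.4.
E[θ_{R3}|data] = α_{R3}/Σα = 12.7/34.4 = 0.3692.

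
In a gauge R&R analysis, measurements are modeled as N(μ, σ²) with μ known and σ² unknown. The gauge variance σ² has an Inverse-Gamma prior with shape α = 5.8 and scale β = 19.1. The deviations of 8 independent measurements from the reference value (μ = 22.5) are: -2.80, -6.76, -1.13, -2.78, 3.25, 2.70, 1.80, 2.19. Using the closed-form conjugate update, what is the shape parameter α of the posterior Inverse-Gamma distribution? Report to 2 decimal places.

With known mean μ and an Inverse-Gamma(α, β) prior on σ², the Normal likelihood is conjugate: posterior is Inv-Gamma(α + n/2, β + Σ(xᵢ−μ)²/2).
Σ(xᵢ−μ)² = (-2.80)² + (-6.76)² + (-1.13)² + (-2.78)² + (3.25)² + (2.70)² + (1.80)² + (2.19)² = 88.4315.
Posterior: Inv-Gamma(5.8 + 8/2, 19.1 + 88.4315/2) = Inv-Gamma(9.80, 63.31575).
Posterior α = 9.80.

9.80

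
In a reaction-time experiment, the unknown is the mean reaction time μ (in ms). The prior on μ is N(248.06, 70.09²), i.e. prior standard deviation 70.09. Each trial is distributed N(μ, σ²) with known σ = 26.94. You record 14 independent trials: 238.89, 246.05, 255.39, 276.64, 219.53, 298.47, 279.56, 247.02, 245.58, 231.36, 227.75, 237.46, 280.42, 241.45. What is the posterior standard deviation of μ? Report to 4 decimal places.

7.1623

For Normal data with known variance σ², a Normal(μ₀, σ₀²) prior on μ is conjugate. Posterior precision = 1/σ₀² + n/σ²; posterior mean is the precision-weighted average of μ₀ and x̄.
σ₀² = 70.09² = 4912.6081, σ² = 26.94² = 725.7636; σ² + n·σ₀² = 725.7636 + 14·4912.6081 = 69502.277.
Posterior precision = 1/σ₀² + n/σ² = 1/4912.6081 + 14/725.7636 = (σ² + n·σ₀²)/(σ₀²σ²) = 69502.277/(4912.6081·725.7636); posterior variance σₙ² = σ₀²σ²/(σ² + n·σ₀²) = 4912.6081·725.7636/69502.277 = 51.298926.
Posterior SD = √σₙ² = √(4912.6081·725.7636/69502.277) = 7.1623.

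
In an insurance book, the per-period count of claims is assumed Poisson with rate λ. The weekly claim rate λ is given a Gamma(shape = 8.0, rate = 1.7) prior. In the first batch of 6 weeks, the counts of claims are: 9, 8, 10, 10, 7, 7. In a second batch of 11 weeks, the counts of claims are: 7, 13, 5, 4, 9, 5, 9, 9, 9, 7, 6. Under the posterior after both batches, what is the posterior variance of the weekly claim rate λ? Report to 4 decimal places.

0.4061

With a Gamma(shape α, rate β) prior, the Poisson likelihood is conjugate: the posterior is Gamma(α + ΣXᵢ, β + n).
Batch 1: sum of counts S = 51 over n = 6 weeks.
After batch 1: Gamma(α+S, β+n) = Gamma(8.0+51, 1.7+6) = Gamma(59.0, 7.7).
Batch 2: sum of counts S = 83 over n = 11 weeks.
After batch 2: Gamma(α+S, β+n) = Gamma(59.0+83, 7.7+11) = Gamma(142.0, 18.7).
Var = α/β² = 142.0/18.7² = 0.4061.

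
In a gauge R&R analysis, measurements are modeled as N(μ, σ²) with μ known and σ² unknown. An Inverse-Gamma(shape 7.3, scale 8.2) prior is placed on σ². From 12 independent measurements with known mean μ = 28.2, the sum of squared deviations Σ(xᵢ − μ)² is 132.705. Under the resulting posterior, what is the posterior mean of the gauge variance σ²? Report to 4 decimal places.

With known mean μ and an Inverse-Gamma(α, β) prior on σ², the Normal likelihood is conjugate: posterior is Inv-Gamma(α + n/2, β + Σ(xᵢ−μ)²/2).
Posterior: Inv-Gamma(7.3 + 12/2, 8.2 + 132.705/2) = Inv-Gamma(13.30, 74.5525).
E[σ²|data] = β/(α−1) = 74.5525/12.30 = 6.0612.

6.0612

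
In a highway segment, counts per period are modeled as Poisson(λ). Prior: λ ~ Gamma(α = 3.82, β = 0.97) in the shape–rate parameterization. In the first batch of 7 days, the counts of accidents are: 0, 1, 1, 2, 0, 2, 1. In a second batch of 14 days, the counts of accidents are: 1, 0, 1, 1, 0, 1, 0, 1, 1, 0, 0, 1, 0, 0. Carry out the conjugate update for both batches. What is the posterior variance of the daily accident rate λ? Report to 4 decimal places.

0.0369

With a Gamma(shape α, rate β) prior, the Poisson likelihood is conjugate: the posterior is Gamma(α + ΣXᵢ, β + n).
Batch 1: sum of counts S = 7 over n = 7 days.
After batch 1: Gamma(α+S, β+n) = Gamma(3.82+7, 0.97+7) = Gamma(10.82, 7.97).
Batch 2: sum of counts S = 7 over n = 14 days.
After batch 2: Gamma(α+S, β+n) = Gamma(10.82+7, 7.97+14) = Gamma(17.82, 21.97).
Var = α/β² = 17.82/21.97² = 0.0369.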